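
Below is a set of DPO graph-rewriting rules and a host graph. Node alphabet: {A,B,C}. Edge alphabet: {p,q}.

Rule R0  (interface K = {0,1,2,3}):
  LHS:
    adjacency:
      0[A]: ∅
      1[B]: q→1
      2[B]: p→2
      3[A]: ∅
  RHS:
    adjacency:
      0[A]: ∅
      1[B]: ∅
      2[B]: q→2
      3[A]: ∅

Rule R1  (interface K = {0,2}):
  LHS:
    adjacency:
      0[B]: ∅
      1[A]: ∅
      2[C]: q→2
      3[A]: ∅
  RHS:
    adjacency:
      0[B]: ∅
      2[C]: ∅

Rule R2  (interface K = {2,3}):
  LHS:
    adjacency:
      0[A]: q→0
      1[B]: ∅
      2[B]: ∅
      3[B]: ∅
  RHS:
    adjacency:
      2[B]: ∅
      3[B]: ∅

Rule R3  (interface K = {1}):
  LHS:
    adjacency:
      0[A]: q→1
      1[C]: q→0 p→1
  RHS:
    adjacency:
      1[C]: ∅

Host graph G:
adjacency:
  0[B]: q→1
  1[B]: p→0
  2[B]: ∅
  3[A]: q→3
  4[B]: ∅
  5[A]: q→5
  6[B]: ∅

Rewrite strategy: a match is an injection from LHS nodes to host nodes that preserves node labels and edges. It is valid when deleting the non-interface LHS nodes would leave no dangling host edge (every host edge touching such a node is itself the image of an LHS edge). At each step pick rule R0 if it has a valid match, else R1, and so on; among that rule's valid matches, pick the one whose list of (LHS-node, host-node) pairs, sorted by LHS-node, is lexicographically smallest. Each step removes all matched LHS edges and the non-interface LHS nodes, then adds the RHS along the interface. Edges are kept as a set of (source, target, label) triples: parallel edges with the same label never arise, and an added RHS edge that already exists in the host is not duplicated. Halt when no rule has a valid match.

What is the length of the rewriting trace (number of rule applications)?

initial: |V|=7 |E|=4  E = 0-q->1 1-p->0 3-q->3 5-q->5
step 1: apply R2 at {0↦3, 1↦2, 2↦0, 3↦1}  → |V|=5 |E|=3  E = 0-q->1 1-p->0 5-q->5
step 2: apply R2 at {0↦5, 1↦4, 2↦0, 3↦1}  → |V|=3 |E|=2  E = 0-q->1 1-p->0
halt: no rule applies after step 2

Answer: 2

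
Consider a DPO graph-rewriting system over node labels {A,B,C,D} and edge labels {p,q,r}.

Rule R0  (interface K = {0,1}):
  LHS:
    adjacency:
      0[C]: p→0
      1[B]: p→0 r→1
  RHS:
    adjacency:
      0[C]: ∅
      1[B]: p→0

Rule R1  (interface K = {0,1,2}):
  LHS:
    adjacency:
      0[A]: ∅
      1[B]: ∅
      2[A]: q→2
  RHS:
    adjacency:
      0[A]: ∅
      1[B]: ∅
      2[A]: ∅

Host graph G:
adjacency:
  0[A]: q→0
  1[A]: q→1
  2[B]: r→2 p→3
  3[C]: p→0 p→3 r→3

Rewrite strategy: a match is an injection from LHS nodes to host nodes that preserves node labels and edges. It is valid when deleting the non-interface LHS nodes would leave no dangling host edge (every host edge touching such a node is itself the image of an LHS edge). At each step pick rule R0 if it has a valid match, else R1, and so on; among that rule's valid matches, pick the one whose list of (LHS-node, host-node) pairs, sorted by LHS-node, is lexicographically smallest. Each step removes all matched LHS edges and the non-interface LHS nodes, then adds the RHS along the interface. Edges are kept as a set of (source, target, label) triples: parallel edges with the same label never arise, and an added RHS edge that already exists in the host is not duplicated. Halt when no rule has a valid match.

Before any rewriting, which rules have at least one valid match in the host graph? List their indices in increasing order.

Answer: [R0,R1]

Rewrite trace:
R0: 1 valid match — {0↦3, 1↦2}
R1: 2 valid matches — {0↦0, 1↦2, 2↦1}, {0↦1, 1↦2, 2↦0}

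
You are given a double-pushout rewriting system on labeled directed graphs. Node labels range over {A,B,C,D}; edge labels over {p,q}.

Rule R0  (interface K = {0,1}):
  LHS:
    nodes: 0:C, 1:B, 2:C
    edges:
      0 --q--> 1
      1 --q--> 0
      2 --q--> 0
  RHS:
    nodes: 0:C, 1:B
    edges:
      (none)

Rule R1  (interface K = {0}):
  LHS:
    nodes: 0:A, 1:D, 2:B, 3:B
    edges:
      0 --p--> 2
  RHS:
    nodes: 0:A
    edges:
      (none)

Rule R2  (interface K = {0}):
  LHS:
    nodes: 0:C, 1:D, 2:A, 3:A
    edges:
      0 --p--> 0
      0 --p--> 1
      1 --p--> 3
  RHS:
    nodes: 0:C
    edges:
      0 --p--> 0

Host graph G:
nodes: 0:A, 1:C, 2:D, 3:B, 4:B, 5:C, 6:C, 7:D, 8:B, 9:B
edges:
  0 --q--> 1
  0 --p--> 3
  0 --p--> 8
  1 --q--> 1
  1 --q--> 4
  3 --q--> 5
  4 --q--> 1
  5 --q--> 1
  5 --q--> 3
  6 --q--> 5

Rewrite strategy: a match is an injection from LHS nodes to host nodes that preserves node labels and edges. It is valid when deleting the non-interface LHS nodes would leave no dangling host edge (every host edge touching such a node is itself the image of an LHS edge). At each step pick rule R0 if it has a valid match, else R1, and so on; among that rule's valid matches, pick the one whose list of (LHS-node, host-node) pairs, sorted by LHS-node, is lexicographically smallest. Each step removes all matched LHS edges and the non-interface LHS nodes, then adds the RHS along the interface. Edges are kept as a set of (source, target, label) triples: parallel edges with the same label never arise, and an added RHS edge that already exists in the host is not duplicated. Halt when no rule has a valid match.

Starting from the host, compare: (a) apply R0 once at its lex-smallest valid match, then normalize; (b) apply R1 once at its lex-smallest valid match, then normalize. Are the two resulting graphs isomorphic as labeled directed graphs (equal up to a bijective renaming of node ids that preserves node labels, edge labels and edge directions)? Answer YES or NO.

branch R0-first: apply at {0↦5, 1↦3, 2↦6} → |E|=7, then 3 more step(s) → NF |V|=2 |E|=2 V={0:A, 1:C} E=0-q->1 1-q->1
branch R1-first: apply at {0↦0, 1↦2, 2↦8, 3↦9} → |E|=9, then 3 more step(s) → NF |V|=2 |E|=2 V={0:A, 1:C} E=0-q->1 1-q->1
graphs isomorphic (equal up to label-preserving node renaming)

Answer: YES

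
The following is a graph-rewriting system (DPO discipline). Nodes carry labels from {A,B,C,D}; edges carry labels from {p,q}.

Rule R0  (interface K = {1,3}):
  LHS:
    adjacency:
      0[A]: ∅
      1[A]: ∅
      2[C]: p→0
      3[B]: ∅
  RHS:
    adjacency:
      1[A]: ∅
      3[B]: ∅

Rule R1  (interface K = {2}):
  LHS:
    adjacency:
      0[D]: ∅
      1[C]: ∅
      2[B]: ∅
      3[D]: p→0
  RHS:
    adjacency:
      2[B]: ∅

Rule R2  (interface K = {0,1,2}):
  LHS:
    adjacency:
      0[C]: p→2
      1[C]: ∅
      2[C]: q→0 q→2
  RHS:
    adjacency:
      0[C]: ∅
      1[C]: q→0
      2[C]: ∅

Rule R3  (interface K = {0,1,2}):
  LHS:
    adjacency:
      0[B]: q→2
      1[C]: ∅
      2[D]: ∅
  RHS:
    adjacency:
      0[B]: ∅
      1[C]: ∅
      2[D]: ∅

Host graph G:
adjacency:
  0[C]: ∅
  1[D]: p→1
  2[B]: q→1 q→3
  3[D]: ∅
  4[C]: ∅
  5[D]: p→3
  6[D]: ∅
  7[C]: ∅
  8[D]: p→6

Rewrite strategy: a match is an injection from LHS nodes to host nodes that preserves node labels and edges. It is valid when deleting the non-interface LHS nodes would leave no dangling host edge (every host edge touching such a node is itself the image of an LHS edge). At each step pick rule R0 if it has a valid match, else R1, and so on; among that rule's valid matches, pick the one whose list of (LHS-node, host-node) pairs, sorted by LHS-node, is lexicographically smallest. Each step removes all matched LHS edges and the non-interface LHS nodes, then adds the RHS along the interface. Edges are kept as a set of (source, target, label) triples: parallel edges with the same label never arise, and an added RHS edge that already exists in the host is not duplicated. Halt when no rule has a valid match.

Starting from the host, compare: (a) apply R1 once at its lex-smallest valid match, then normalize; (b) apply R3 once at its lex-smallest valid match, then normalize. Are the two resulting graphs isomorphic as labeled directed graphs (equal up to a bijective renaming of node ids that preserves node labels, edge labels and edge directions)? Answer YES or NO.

branch R1-first: apply at {0↦6, 1↦0, 2↦2, 3↦8} → |E|=4, then 3 more step(s) → NF |V|=3 |E|=1 V={1:D, 2:B, 7:C} E=1-p->1
branch R3-first: apply at {0↦2, 1↦0, 2↦1} → |E|=4, then 3 more step(s) → NF |V|=3 |E|=1 V={1:D, 2:B, 7:C} E=1-p->1
graphs isomorphic (equal up to label-preserving node renaming)

Answer: YES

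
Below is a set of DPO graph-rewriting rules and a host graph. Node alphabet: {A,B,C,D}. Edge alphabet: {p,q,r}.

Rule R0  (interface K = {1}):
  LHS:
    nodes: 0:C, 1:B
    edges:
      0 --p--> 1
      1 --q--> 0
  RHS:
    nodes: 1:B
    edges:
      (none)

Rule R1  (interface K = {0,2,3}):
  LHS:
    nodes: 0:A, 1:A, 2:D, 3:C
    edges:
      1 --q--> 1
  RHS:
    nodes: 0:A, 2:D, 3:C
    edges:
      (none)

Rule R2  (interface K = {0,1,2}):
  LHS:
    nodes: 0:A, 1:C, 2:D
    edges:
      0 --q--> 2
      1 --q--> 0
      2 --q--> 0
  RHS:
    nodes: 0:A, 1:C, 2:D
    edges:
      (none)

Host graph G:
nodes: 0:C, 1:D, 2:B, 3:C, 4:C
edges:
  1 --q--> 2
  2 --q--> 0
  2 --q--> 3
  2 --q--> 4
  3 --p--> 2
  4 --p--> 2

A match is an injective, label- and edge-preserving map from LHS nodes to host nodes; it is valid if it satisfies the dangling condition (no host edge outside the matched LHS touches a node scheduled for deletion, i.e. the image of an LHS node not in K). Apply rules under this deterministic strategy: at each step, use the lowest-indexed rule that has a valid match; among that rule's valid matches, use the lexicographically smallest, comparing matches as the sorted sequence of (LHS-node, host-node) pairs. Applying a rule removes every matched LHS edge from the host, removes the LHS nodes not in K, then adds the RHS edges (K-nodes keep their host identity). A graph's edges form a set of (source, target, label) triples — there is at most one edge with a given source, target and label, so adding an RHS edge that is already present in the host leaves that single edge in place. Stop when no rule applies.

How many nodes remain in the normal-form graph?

Answer: 3

Rewrite trace:
[0] host  ⇒  5 nodes, 6 edges  {1-q->2 2-q->0 2-q->3 2-q->4 3-p->2 4-p->2}
[1] R0 @ {0↦3, 1↦2}  ⇒  4 nodes, 4 edges  {1-q->2 2-q->0 2-q->4 4-p->2}
[2] R0 @ {0↦4, 1↦2}  ⇒  3 nodes, 2 edges  {1-q->2 2-q->0}
normal form: no rule applies after step 2
NF nodes: {0:C, 1:D, 2:B}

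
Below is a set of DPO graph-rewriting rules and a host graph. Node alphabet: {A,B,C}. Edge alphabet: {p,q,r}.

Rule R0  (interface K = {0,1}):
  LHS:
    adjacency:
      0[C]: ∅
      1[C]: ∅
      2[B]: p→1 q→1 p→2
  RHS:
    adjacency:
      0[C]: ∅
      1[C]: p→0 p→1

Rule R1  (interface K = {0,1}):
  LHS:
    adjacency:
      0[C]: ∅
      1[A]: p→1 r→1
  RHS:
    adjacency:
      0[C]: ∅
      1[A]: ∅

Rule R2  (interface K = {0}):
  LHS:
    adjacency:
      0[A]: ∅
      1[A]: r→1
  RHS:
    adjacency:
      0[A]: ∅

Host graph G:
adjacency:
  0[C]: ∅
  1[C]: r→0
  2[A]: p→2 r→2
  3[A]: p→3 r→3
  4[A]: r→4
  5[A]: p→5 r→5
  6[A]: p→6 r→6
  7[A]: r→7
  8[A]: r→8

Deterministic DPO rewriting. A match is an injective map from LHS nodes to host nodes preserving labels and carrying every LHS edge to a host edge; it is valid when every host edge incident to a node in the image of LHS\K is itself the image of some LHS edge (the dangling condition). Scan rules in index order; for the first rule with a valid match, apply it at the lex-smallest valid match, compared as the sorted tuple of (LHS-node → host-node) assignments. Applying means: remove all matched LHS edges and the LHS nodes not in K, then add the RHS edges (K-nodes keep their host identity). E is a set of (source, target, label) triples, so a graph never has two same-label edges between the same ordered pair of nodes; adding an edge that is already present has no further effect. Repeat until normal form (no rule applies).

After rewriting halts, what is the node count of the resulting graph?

Answer: 6

Steps:
initial: |V|=9 |E|=12  E = 1-r->0 2-p->2 2-r->2 3-p->3 3-r->3 4-r->4 5-p->5 5-r->5 6-p->6 6-r->6 7-r->7 8-r->8
step 1: apply R1 at {0↦0, 1↦2}  → |V|=9 |E|=10  E = 1-r->0 3-p->3 3-r->3 4-r->4 5-p->5 5-r->5 6-p->6 6-r->6 7-r->7 8-r->8
step 2: apply R1 at {0↦0, 1↦3}  → |V|=9 |E|=8  E = 1-r->0 4-r->4 5-p->5 5-r->5 6-p->6 6-r->6 7-r->7 8-r->8
step 3: apply R1 at {0↦0, 1↦5}  → |V|=9 |E|=6  E = 1-r->0 4-r->4 6-p->6 6-r->6 7-r->7 8-r->8
step 4: apply R1 at {0↦0, 1↦6}  → |V|=9 |E|=4  E = 1-r->0 4-r->4 7-r->7 8-r->8
step 5: apply R2 at {0↦2, 1↦4}  → |V|=8 |E|=3  E = 1-r->0 7-r->7 8-r->8
step 6: apply R2 at {0↦2, 1↦7}  → |V|=7 |E|=2  E = 1-r->0 8-r->8
step 7: apply R2 at {0↦2, 1↦8}  → |V|=6 |E|=1  E = 1-r->0
halt: no rule applies after step 7
NF nodes: {0:C, 1:C, 2:A, 3:A, 5:A, 6:A}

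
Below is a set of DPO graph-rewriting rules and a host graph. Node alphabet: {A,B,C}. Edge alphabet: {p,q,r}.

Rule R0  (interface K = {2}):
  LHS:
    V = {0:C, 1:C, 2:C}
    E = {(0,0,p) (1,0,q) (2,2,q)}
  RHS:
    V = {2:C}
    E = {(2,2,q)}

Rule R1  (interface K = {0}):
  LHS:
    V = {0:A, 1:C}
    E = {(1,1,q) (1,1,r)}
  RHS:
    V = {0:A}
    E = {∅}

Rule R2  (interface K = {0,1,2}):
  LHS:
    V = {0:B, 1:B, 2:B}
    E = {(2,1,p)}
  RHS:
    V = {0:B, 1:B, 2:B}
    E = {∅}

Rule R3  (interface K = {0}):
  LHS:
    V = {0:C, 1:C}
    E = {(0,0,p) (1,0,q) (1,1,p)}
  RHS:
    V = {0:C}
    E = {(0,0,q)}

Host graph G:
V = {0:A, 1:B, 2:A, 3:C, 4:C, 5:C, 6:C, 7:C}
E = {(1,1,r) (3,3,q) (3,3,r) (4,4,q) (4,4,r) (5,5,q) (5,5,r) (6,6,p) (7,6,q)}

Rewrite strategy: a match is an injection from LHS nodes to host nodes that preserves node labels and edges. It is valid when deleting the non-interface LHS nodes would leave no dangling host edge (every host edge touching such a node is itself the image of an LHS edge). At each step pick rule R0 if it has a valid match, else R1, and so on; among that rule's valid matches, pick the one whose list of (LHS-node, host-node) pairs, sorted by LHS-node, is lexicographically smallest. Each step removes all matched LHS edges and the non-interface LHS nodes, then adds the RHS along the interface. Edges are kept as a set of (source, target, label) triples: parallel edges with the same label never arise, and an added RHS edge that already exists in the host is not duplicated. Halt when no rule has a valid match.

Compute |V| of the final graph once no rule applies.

Answer: 3

Derivation:
initial: |V|=8 |E|=9  E = 1-r->1 3-q->3 3-r->3 4-q->4 4-r->4 5-q->5 5-r->5 6-p->6 7-q->6
step 1: apply R0 at {0↦6, 1↦7, 2↦3}  → |V|=6 |E|=7  E = 1-r->1 3-q->3 3-r->3 4-q->4 4-r->4 5-q->5 5-r->5
step 2: apply R1 at {0↦0, 1↦3}  → |V|=5 |E|=5  E = 1-r->1 4-q->4 4-r->4 5-q->5 5-r->5
step 3: apply R1 at {0↦0, 1↦4}  → |V|=4 |E|=3  E = 1-r->1 5-q->5 5-r->5
step 4: apply R1 at {0↦0, 1↦5}  → |V|=3 |E|=1  E = 1-r->1
final graph: no rule applies after step 4
NF nodes: {0:A, 1:B, 2:A}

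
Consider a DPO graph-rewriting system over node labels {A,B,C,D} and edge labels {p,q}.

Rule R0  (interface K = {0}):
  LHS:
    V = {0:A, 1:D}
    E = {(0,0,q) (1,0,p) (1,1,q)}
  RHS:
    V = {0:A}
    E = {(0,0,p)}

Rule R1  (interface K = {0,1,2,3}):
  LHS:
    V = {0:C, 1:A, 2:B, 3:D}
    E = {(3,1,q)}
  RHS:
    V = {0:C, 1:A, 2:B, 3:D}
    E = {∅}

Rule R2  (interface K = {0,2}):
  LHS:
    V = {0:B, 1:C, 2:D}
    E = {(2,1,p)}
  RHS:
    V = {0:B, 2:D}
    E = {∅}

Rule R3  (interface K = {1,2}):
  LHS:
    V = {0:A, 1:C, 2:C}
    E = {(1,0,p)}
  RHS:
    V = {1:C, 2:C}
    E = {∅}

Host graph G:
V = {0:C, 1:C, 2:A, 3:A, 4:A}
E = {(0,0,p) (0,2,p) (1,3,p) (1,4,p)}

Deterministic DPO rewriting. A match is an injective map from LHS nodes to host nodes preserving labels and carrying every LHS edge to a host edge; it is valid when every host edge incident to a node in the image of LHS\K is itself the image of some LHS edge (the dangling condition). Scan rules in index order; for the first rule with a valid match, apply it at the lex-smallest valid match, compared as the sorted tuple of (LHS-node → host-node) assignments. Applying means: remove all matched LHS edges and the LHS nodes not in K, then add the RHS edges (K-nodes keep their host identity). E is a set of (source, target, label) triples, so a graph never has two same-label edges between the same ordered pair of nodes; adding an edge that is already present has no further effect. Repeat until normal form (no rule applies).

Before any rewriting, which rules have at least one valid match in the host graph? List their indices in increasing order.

Answer: [R3]

Rewrite trace:
R0: no valid match — LHS pattern not found
R1: no valid match — LHS pattern not found
R2: no valid match — LHS pattern not found
R3: 3 valid matches — {0↦2, 1↦0, 2↦1}, {0↦3, 1↦1, 2↦0}, {0↦4, 1↦1, 2↦0}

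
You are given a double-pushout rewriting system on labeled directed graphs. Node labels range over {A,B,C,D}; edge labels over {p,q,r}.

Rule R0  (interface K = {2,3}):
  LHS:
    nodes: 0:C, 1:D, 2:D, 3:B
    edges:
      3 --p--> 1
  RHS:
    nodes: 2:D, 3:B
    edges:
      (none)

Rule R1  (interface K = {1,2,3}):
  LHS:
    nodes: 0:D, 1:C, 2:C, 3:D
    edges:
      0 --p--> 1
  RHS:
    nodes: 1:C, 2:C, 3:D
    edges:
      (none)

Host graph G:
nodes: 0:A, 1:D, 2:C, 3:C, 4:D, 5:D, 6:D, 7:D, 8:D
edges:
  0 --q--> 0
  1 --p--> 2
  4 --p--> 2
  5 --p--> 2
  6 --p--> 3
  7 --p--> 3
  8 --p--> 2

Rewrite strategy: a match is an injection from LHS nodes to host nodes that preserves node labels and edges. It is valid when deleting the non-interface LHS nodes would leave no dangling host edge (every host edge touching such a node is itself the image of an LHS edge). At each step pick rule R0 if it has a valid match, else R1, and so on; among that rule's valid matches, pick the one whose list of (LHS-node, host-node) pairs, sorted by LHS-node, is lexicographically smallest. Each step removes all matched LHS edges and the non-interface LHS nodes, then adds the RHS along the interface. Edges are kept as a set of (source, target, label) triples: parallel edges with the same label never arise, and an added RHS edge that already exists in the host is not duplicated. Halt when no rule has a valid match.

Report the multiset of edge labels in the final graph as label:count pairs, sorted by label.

start.  V:9 E:7  edges: 0-q->0 1-p->2 4-p->2 5-p->2 6-p->3 7-p->3 8-p->2
1. fire R1 via {0↦1, 1↦2, 2↦3, 3↦4}  →  V:8 E:6  edges: 0-q->0 4-p->2 5-p->2 6-p->3 7-p->3 8-p->2
2. fire R1 via {0↦4, 1↦2, 2↦3, 3↦5}  →  V:7 E:5  edges: 0-q->0 5-p->2 6-p->3 7-p->3 8-p->2
3. fire R1 via {0↦5, 1↦2, 2↦3, 3↦6}  →  V:6 E:4  edges: 0-q->0 6-p->3 7-p->3 8-p->2
4. fire R1 via {0↦6, 1↦3, 2↦2, 3↦7}  →  V:5 E:3  edges: 0-q->0 7-p->3 8-p->2
5. fire R1 via {0↦7, 1↦3, 2↦2, 3↦8}  →  V:4 E:2  edges: 0-q->0 8-p->2
normal form: no rule applies after step 5
NF edges: [(0, 0, 'q'), (8, 2, 'p')]

Answer: p:1 q:1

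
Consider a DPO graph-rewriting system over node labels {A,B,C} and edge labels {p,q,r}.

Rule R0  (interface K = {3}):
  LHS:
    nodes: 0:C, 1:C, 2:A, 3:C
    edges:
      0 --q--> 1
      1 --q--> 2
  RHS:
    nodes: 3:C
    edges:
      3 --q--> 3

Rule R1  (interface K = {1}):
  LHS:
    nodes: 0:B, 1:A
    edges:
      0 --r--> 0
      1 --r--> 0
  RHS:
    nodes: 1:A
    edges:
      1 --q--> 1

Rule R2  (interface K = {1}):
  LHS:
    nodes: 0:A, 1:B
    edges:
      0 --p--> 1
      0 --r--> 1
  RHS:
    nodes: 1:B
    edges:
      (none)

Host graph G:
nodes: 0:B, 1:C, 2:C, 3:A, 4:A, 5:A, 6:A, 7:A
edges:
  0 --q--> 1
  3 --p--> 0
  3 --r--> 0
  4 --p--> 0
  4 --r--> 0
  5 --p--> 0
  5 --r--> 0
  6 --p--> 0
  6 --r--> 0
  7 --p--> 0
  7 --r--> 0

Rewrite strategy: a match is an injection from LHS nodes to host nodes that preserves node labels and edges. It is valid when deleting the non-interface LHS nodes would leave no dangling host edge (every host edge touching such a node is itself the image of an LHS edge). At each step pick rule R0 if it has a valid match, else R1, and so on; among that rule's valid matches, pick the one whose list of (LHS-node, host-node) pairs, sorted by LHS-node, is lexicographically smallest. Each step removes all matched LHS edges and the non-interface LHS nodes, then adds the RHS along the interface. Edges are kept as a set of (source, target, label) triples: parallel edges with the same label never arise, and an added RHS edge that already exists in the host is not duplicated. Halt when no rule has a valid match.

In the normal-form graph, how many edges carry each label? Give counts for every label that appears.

[0] host  ⇒  8 nodes, 11 edges  {0-q->1 3-p->0 3-r->0 4-p->0 4-r->0 5-p->0 5-r->0 6-p->0 6-r->0 7-p->0 7-r->0}
[1] R2 @ {0↦3, 1↦0}  ⇒  7 nodes, 9 edges  {0-q->1 4-p->0 4-r->0 5-p->0 5-r->0 6-p->0 6-r->0 7-p->0 7-r->0}
[2] R2 @ {0↦4, 1↦0}  ⇒  6 nodes, 7 edges  {0-q->1 5-p->0 5-r->0 6-p->0 6-r->0 7-p->0 7-r->0}
[3] R2 @ {0↦5, 1↦0}  ⇒  5 nodes, 5 edges  {0-q->1 6-p->0 6-r->0 7-p->0 7-r->0}
[4] R2 @ {0↦6, 1↦0}  ⇒  4 nodes, 3 edges  {0-q->1 7-p->0 7-r->0}
[5] R2 @ {0↦7, 1↦0}  ⇒  3 nodes, 1 edges  {0-q->1}
normal form: no rule applies after step 5
NF edges: [(0, 1, 'q')]

Answer: q:1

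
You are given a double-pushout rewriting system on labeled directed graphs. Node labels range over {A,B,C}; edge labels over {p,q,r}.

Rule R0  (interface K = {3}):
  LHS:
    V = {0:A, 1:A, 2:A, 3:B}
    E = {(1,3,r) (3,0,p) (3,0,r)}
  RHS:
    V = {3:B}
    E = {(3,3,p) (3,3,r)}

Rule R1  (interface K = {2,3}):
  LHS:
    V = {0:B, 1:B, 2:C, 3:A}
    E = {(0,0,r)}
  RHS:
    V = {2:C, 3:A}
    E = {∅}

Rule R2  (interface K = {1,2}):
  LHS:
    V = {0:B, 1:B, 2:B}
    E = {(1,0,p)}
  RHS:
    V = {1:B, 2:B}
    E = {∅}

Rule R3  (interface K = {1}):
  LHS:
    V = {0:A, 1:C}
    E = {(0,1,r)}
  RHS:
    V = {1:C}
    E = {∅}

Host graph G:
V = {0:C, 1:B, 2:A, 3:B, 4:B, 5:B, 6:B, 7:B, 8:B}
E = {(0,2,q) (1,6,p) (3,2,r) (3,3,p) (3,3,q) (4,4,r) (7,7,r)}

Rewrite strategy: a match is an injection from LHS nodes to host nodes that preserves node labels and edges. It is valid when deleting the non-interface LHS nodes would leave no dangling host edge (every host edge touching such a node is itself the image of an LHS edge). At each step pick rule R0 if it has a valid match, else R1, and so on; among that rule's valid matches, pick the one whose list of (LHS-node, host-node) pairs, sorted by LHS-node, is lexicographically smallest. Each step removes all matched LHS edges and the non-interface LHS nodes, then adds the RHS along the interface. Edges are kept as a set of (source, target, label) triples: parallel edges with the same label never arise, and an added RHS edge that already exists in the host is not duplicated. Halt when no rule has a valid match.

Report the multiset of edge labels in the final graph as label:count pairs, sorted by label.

Answer: p:1 q:2 r:1

Steps:
initial: |V|=9 |E|=7  E = 0-q->2 1-p->6 3-r->2 3-p->3 3-q->3 4-r->4 7-r->7
step 1: apply R1 at {0↦4, 1↦5, 2↦0, 3↦2}  → |V|=7 |E|=6  E = 0-q->2 1-p->6 3-r->2 3-p->3 3-q->3 7-r->7
step 2: apply R1 at {0↦7, 1↦8, 2↦0, 3↦2}  → |V|=5 |E|=5  E = 0-q->2 1-p->6 3-r->2 3-p->3 3-q->3
step 3: apply R2 at {0↦6, 1↦1, 2↦3}  → |V|=4 |E|=4  E = 0-q->2 3-r->2 3-p->3 3-q->3
halt: no rule applies after step 3
NF edges: [(0, 2, 'q'), (3, 2, 'r'), (3, 3, 'p'), (3, 3, 'q')]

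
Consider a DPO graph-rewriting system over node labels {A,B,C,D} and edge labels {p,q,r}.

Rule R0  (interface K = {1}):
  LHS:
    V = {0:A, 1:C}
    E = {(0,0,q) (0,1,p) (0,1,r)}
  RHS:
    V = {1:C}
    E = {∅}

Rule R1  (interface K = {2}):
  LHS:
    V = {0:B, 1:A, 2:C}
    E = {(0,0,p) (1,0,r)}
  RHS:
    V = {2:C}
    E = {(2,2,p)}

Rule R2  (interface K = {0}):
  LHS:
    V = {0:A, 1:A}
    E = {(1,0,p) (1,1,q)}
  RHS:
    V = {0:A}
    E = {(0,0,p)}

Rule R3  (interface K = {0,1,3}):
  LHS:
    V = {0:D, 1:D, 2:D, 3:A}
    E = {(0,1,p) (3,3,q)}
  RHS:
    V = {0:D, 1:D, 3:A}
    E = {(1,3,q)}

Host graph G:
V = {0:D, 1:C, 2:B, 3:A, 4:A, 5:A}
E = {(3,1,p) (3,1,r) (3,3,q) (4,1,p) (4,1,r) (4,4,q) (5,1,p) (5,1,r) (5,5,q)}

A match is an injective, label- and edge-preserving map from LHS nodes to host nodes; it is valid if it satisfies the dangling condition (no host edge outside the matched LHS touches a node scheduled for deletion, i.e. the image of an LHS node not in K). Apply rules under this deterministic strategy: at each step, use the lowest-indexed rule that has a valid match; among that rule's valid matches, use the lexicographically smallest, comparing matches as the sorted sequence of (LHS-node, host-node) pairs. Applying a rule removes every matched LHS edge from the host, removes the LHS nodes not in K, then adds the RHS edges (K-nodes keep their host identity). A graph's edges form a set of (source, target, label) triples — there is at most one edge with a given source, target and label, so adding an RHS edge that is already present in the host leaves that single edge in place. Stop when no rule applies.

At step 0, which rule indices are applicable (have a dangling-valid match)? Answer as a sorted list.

Answer: [R0]

Steps:
R0: 3 valid matches — {0↦3, 1↦1}, {0↦4, 1↦1}, {0↦5, 1↦1}
R1: no valid match — LHS pattern not found
R2: no valid match — LHS pattern not found
R3: no valid match — LHS pattern not found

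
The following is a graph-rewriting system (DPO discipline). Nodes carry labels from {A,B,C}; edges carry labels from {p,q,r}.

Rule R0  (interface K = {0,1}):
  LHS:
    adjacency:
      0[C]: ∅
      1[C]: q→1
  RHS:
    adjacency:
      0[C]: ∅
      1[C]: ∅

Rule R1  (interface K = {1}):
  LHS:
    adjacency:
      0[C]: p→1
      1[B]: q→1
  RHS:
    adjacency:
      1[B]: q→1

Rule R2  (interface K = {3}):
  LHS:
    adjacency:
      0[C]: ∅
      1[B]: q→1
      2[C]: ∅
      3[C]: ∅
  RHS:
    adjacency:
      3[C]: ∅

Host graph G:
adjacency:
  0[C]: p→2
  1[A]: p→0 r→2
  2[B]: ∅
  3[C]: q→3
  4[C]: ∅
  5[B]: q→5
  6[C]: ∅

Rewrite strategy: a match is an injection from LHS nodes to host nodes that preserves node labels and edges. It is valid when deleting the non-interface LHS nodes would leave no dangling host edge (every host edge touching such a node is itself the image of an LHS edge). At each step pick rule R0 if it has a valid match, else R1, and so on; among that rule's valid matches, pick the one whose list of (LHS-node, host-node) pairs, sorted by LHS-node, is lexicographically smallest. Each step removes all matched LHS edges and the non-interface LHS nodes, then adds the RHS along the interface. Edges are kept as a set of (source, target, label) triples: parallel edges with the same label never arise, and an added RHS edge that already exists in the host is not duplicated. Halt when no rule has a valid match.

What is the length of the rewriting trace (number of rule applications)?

[0] host  ⇒  7 nodes, 5 edges  {0-p->2 1-p->0 1-r->2 3-q->3 5-q->5}
[1] R0 @ {0↦0, 1↦3}  ⇒  7 nodes, 4 edges  {0-p->2 1-p->0 1-r->2 5-q->5}
[2] R2 @ {0↦3, 1↦5, 2↦4, 3↦0}  ⇒  4 nodes, 3 edges  {0-p->2 1-p->0 1-r->2}
normal form: no rule applies after step 2

Answer: 2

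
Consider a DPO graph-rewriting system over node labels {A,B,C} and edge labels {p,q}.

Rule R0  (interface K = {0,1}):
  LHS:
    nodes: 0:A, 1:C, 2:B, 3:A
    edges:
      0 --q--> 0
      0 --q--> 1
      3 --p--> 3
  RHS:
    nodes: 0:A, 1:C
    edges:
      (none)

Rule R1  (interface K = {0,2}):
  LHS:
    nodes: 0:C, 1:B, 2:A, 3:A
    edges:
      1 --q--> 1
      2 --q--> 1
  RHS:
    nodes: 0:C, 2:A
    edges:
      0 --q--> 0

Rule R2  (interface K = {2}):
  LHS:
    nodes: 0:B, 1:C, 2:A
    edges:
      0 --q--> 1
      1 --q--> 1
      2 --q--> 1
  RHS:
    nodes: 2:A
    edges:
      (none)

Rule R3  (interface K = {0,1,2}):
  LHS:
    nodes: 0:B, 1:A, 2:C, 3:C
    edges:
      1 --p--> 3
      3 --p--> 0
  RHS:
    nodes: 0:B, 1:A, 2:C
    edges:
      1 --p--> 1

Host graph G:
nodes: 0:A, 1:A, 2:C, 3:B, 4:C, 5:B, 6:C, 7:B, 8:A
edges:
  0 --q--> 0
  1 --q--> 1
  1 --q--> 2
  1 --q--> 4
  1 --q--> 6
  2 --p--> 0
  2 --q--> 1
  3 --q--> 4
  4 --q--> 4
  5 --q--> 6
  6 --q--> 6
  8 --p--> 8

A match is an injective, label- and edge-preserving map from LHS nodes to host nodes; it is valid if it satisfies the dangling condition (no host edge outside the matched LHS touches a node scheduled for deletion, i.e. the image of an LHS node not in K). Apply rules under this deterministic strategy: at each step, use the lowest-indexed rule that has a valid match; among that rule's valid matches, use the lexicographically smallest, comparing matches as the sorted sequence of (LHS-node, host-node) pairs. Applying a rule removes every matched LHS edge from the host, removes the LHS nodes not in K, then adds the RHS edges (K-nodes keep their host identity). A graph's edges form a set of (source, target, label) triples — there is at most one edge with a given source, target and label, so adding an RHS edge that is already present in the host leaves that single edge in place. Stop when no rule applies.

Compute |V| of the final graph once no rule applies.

[0] host  ⇒  9 nodes, 12 edges  {0-q->0 1-q->1 1-q->2 1-q->4 1-q->6 2-p->0 2-q->1 3-q->4 4-q->4 5-q->6 6-q->6 8-p->8}
[1] R0 @ {0↦1, 1↦2, 2↦7, 3↦8}  ⇒  7 nodes, 9 edges  {0-q->0 1-q->4 1-q->6 2-p->0 2-q->1 3-q->4 4-q->4 5-q->6 6-q->6}
[2] R2 @ {0↦3, 1↦4, 2↦1}  ⇒  5 nodes, 6 edges  {0-q->0 1-q->6 2-p->0 2-q->1 5-q->6 6-q->6}
[3] R2 @ {0↦5, 1↦6, 2↦1}  ⇒  3 nodes, 3 edges  {0-q->0 2-p->0 2-q->1}
final graph: no rule applies after step 3
NF nodes: {0:A, 1:A, 2:C}

Answer: 3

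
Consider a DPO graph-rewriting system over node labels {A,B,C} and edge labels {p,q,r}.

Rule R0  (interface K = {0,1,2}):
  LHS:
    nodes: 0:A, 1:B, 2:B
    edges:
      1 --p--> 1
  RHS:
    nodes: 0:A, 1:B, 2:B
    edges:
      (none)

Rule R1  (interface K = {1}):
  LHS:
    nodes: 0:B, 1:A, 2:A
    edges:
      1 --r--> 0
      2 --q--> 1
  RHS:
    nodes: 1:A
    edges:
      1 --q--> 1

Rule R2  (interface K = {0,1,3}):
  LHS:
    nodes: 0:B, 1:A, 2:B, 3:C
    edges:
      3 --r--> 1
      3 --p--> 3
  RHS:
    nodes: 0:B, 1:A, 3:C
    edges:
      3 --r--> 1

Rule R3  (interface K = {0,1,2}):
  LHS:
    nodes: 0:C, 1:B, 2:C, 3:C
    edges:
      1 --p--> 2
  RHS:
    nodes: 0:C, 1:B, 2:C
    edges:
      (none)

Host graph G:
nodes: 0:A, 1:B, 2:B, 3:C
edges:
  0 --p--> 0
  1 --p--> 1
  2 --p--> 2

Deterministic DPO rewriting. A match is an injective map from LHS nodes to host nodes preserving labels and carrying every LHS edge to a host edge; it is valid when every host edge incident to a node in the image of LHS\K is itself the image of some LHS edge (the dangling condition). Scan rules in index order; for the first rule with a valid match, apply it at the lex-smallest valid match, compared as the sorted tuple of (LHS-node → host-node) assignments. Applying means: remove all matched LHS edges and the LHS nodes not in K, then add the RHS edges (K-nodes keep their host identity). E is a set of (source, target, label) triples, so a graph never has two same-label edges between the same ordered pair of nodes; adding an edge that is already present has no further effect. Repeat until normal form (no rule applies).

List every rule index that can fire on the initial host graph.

Answer: [R0]

Rewrite trace:
R0: 2 valid matches — {0↦0, 1↦1, 2↦2}, {0↦0, 1↦2, 2↦1}
R1: no valid match — LHS pattern not found
R2: no valid match — LHS pattern not found
R3: no valid match — LHS pattern not found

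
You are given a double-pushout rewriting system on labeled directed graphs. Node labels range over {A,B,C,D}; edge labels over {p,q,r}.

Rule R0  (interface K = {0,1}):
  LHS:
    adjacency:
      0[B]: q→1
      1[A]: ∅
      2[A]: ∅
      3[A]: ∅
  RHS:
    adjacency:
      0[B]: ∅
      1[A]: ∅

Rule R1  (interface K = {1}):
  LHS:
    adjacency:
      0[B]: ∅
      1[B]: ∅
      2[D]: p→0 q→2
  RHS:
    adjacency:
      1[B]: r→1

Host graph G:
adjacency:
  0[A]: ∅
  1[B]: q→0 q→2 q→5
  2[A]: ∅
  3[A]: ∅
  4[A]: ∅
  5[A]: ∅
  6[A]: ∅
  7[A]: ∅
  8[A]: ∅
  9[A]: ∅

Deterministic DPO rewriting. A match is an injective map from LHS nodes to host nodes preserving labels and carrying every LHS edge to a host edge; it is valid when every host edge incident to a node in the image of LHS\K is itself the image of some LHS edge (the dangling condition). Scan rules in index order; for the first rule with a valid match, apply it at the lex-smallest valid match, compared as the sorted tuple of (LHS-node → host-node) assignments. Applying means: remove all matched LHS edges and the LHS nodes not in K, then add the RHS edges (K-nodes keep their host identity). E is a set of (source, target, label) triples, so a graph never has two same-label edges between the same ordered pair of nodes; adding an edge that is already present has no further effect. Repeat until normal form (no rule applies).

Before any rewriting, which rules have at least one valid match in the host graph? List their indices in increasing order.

Answer: [R0]

Derivation:
R0: 90 valid matches — {0↦1, 1↦0, 2↦3, 3↦4}, {0↦1, 1↦0, 2↦3, 3↦6}, {0↦1, 1↦0, 2↦3, 3↦7} (+87 more)
R1: no valid match — LHS pattern not found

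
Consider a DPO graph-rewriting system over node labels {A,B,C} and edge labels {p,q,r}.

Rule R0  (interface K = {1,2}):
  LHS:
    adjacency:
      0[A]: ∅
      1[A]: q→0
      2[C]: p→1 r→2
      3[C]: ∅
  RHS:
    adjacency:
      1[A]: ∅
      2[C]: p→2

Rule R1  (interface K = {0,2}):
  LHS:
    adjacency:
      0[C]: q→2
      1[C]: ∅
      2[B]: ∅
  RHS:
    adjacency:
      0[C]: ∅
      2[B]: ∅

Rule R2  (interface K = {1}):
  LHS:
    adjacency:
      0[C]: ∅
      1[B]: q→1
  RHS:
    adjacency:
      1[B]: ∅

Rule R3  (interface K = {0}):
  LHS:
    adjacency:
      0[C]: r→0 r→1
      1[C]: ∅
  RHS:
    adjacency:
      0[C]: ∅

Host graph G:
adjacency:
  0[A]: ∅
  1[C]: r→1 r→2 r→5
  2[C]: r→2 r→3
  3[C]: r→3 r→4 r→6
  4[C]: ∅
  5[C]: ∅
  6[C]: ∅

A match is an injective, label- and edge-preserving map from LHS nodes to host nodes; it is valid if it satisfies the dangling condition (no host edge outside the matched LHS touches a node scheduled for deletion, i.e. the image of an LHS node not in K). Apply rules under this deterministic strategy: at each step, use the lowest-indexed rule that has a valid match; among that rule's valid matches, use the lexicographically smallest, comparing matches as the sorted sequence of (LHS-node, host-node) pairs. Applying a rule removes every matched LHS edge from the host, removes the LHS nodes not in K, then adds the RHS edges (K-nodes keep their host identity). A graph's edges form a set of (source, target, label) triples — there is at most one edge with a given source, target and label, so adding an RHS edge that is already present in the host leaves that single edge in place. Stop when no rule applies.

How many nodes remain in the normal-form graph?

start.  V:7 E:8  edges: 1-r->1 1-r->2 1-r->5 2-r->2 2-r->3 3-r->3 3-r->4 3-r->6
1. fire R3 via {0↦1, 1↦5}  →  V:6 E:6  edges: 1-r->2 2-r->2 2-r->3 3-r->3 3-r->4 3-r->6
2. fire R3 via {0↦3, 1↦4}  →  V:5 E:4  edges: 1-r->2 2-r->2 2-r->3 3-r->6
normal form: no rule applies after step 2
NF nodes: {0:A, 1:C, 2:C, 3:C, 6:C}

Answer: 5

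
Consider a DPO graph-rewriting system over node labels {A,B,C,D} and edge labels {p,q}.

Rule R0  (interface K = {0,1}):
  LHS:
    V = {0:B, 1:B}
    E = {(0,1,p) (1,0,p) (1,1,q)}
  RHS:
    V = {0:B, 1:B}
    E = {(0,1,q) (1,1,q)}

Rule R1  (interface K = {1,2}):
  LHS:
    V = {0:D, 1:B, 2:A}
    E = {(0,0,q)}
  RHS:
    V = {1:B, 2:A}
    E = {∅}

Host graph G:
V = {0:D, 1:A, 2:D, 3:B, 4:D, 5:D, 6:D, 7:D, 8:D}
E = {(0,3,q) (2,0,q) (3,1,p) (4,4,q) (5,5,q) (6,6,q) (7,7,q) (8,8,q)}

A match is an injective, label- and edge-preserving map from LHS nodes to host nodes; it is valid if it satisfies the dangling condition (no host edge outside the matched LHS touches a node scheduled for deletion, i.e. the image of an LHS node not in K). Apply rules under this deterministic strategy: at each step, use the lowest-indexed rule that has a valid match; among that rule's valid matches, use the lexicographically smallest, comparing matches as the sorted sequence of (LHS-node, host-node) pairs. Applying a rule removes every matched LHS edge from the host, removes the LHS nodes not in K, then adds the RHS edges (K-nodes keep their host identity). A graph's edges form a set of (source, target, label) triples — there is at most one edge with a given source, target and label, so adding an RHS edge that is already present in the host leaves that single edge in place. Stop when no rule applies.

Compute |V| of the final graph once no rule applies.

initial: |V|=9 |E|=8  E = 0-q->3 2-q->0 3-p->1 4-q->4 5-q->5 6-q->6 7-q->7 8-q->8
step 1: apply R1 at {0↦4, 1↦3, 2↦1}  → |V|=8 |E|=7  E = 0-q->3 2-q->0 3-p->1 5-q->5 6-q->6 7-q->7 8-q->8
step 2: apply R1 at {0↦5, 1↦3, 2↦1}  → |V|=7 |E|=6  E = 0-q->3 2-q->0 3-p->1 6-q->6 7-q->7 8-q->8
step 3: apply R1 at {0↦6, 1↦3, 2↦1}  → |V|=6 |E|=5  E = 0-q->3 2-q->0 3-p->1 7-q->7 8-q->8
step 4: apply R1 at {0↦7, 1↦3, 2↦1}  → |V|=5 |E|=4  E = 0-q->3 2-q->0 3-p->1 8-q->8
step 5: apply R1 at {0↦8, 1↦3, 2↦1}  → |V|=4 |E|=3  E = 0-q->3 2-q->0 3-p->1
normal form: no rule applies after step 5
NF nodes: {0:D, 1:A, 2:D, 3:B}

Answer: 4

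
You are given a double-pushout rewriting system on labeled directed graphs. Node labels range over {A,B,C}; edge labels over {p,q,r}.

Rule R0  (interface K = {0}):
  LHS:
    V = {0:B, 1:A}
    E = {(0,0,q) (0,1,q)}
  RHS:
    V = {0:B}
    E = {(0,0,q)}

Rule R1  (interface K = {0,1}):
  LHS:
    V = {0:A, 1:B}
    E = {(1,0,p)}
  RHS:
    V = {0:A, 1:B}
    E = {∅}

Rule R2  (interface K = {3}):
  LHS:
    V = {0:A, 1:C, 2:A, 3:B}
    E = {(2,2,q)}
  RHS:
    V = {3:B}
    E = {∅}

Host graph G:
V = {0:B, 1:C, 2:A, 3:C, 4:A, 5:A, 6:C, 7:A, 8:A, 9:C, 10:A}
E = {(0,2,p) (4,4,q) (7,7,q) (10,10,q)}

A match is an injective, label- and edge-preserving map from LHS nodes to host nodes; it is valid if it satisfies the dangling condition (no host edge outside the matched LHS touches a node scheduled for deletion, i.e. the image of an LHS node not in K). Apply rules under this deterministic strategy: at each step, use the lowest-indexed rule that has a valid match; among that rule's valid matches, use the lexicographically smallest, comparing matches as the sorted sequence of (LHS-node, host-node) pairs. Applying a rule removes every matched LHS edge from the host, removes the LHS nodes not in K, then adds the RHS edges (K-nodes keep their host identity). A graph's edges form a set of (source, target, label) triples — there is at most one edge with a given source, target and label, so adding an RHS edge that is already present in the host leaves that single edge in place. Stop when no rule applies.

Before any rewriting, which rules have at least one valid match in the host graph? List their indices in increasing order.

R0: no valid match — LHS pattern not found
R1: 1 valid match — {0↦2, 1↦0}
R2: 24 valid matches — {0↦5, 1↦1, 2↦4, 3↦0}, {0↦5, 1↦1, 2↦7, 3↦0}, {0↦5, 1↦1, 2↦10, 3↦0} (+21 more)

Answer: [R1,R2]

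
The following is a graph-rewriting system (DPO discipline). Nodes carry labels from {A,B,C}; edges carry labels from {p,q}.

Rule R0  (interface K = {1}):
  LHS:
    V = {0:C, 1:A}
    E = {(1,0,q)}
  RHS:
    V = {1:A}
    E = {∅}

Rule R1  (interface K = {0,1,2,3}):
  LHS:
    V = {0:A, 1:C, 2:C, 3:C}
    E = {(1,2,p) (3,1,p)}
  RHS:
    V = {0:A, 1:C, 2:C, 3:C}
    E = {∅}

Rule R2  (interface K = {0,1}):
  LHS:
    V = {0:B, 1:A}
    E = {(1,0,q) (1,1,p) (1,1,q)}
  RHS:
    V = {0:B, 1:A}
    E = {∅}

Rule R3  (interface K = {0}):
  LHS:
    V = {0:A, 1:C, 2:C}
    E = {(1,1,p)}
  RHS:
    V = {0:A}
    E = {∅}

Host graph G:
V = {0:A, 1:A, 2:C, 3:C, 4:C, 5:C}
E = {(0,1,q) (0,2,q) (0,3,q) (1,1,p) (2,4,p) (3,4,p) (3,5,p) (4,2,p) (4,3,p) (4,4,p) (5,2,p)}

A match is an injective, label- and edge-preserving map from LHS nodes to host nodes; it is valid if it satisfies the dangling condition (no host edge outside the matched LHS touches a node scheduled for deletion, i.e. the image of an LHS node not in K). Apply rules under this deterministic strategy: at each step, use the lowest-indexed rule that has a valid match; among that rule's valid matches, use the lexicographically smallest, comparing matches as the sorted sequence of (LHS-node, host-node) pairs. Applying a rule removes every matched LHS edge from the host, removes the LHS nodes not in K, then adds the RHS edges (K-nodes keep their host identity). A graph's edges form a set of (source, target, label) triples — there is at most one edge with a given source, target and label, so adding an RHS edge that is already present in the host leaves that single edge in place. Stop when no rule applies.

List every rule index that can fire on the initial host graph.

Answer: [R1]

Steps:
R0: no valid match — 2 raw matches, all fail dangling condition
R1: 10 valid matches — {0↦0, 1↦2, 2↦4, 3↦5}, {0↦0, 1↦3, 2↦5, 3↦4}, {0↦0, 1↦4, 2↦2, 3↦3} (+7 more)
R2: no valid match — LHS pattern not found
R3: no valid match — 6 raw matches, all fail dangling condition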